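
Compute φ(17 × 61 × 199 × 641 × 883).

φ(17) = 17 − 1 = 16.
φ(61) = 61 − 1 = 60.
φ(199) = 199 − 1 = 198.
φ(641) = 641 − 1 = 640.
φ(883) = 883 − 1 = 882.
Since φ is multiplicative, φ(116802077089) = 16 · 60 · 198 · 640 · 882 = 107296358400.

107296358400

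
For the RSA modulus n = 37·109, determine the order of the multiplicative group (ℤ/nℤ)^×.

3888

φ(pq) = (p−1)(q−1) = 36 · 108 = 3888.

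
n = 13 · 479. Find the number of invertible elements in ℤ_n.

φ(6227) = 6227 · (1 − 1/13) · (1 − 1/479)
       = 6227 · 5736/6227 = 5736.

5736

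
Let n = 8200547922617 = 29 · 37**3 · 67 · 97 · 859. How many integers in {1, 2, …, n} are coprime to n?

7501816498176

φ(29) = 29 − 1 = 28.
φ(37^3) = 37^3 − 37^2 = 50653 − 1369 = 49284.
φ(67) = 67 − 1 = 66.
φ(97) = 97 − 1 = 96.
φ(859) = 859 − 1 = 858.
φ(8200547922617) = 28 × 49284 × 66 × 96 × 858 = 7501816498176.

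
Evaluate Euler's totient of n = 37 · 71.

φ(2627) = 2627 · (1 − 1/37) · (1 − 1/71)
       = 2627 · 2520/2627 = 2520.

2520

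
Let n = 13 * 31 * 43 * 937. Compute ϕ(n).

14152320

φ(13) = 13 − 1 = 12.
φ(31) = 31 − 1 = 30.
φ(43) = 43 − 1 = 42.
φ(937) = 937 − 1 = 936.
Since φ is multiplicative, φ(16237273) = 12 · 30 · 42 · 936 = 14152320.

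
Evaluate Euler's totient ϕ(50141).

36288

Factor 50141: 50141 = 7 * 13 * 19 * 29.
φ(50141) = 50141 · (1 − 1/7) · (1 − 1/13) · (1 − 1/19) · (1 − 1/29)
       = 50141 · 36288/50141 = 36288.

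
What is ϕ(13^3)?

2028

φ(2197) = 2197 · (1 − 1/13)
       = 2197 · 12/13 = 2028.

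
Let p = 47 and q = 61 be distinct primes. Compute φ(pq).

2760

φ(n) = (p − 1)(q − 1) = (47−1)(61−1) = 46·60 = 2760.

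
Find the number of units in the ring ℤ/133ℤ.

Prime factorization: 133 = 7 * 19.
φ(7) = 7 − 1 = 6.
φ(19) = 19 − 1 = 18.
Multiply: 6 · 18 = 108.

108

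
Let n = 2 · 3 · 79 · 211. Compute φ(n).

32760

φ(100014) = 100014 · (1 − 1/2) · (1 − 1/3) · (1 − 1/79) · (1 − 1/211)
       = 100014 · 32760/100014 = 32760.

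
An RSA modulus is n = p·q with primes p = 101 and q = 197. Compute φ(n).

19600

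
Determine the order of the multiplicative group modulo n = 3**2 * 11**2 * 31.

19800

φ(3^2) = 3^1·(3−1) = 3·2 = 6.
φ(11^2) = 11^2 − 11^1 = 121 − 11 = 110.
φ(31) = 31 − 1 = 30.
Since φ is multiplicative, φ(33759) = 6 · 110 · 30 = 19800.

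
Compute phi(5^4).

φ(5^4) = 5^4 − 5^3 = 625 − 125 = 500.

500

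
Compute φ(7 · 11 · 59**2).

205320

φ(268037) = 268037 · (1 − 1/7) · (1 − 1/11) · (1 − 1/59)
       = 268037 · 3480/4543 = 205320.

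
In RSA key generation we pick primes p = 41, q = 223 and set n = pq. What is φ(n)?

φ(41) = 41 − 1 = 40.
φ(223) = 223 − 1 = 222.
Multiply: 40 · 222 = 8880.

8880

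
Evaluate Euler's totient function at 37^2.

φ(37^2) = 37^2 − 37^1 = 1369 − 37 = 1332.

1332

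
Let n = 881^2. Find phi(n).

775280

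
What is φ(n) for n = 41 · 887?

φ(36367) = 36367 · (1 − 1/41) · (1 − 1/887)
       = 36367 · 35440/36367 = 35440.

35440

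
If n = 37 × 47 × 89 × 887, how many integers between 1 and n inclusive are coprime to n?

129115008

φ(37) = 37 − 1 = 36.
φ(47) = 47 − 1 = 46.
φ(89) = 89 − 1 = 88.
φ(887) = 887 − 1 = 886.
φ(137281877) = 36 × 46 × 88 × 886 = 129115008.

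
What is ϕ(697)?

640

Prime factorization: 697 = 17 × 41.
φ(697) = 697 · (1 − 1/17) · (1 − 1/41)
       = 697 · 640/697 = 640.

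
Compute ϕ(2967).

1848

Factor 2967: 2967 = 3 * 23 * 43.
φ(2967) = 2967 · (1 − 1/3) · (1 − 1/23) · (1 − 1/43)
       = 2967 · 1848/2967 = 1848.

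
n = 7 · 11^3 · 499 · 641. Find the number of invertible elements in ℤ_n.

2313907200

φ(7) = 7 − 1 = 6.
φ(11^3) = 11^3 − 11^2 = 1331 − 121 = 1210.
φ(499) = 499 − 1 = 498.
φ(641) = 641 − 1 = 640.
φ(2980126303) = 6 × 1210 × 498 × 640 = 2313907200.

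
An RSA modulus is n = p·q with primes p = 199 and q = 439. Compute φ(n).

For distinct primes, φ(pq) = (p−1)(q−1) = 198 × 438 = 86724.

86724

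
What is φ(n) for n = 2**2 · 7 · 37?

432

φ(1036) = 1036 · (1 − 1/2) · (1 − 1/7) · (1 − 1/37)
       = 1036 · 216/518 = 432.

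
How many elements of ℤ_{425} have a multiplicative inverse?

320

Factor 425: 425 = 5^2 · 17.
φ(425) = 425 · (1 − 1/5) · (1 − 1/17)
       = 425 · 64/85 = 320.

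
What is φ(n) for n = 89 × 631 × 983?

φ(55204297) = 55204297 · (1 − 1/89) · (1 − 1/631) · (1 − 1/983)
       = 55204297 · 54442080/55204297 = 54442080.

54442080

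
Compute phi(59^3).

φ(205379) = 205379 · (1 − 1/59)
       = 205379 · 58/59 = 201898.

201898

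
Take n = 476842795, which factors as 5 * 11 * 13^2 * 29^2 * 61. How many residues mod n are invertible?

φ(476842795) = 476842795 · (1 − 1/5) · (1 − 1/11) · (1 − 1/13) · (1 − 1/29) · (1 − 1/61)
       = 476842795 · 806400/1264835 = 304012800.

304012800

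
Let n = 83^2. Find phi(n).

6806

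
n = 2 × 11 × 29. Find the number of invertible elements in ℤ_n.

280

φ(2) = 2 − 1 = 1.
φ(11) = 11 − 1 = 10.
φ(29) = 29 − 1 = 28.
φ(638) = 1 × 10 × 28 = 280.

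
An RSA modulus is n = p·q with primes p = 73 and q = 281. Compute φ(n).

φ(n) = (p − 1)(q − 1) = (73−1)(281−1) = 72·280 = 20160.

20160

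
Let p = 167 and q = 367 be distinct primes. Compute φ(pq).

60756

φ(n) = (p − 1)(q − 1) = (167−1)(367−1) = 166·366 = 60756.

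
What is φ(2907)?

First factor: 2907 = 3^2 · 17 · 19.
φ(3^2) = 3^1·(3−1) = 3·2 = 6.
φ(17) = 17 − 1 = 16.
φ(19) = 19 − 1 = 18.
Since φ is multiplicative, φ(2907) = 6 · 16 · 18 = 1728.

1728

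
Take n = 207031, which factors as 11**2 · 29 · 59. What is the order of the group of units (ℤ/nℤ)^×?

φ(207031) = 207031 · (1 − 1/11) · (1 − 1/29) · (1 − 1/59)
       = 207031 · 16240/18821 = 178640.

178640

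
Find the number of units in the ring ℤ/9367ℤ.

8064

Prime factorization: 9367 = 17 · 19 · 29.
φ(9367) = 9367 · (1 − 1/17) · (1 − 1/19) · (1 − 1/29)
       = 9367 · 8064/9367 = 8064.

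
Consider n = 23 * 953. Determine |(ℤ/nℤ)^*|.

20944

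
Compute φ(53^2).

φ(53^2) = 53^2 − 53^1 = 2809 − 53 = 2756.

2756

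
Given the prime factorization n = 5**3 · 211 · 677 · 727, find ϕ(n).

10306296000

φ(12981221125) = 12981221125 · (1 − 1/5) · (1 − 1/211) · (1 − 1/677) · (1 − 1/727)
       = 12981221125 · 412251840/519248845 = 10306296000.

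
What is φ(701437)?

701437 = 11^3 × 17 × 31.
φ(11^3) = 11^2·(11−1) = 121·10 = 1210.
φ(17) = 17 − 1 = 16.
φ(31) = 31 − 1 = 30.
φ(701437) = 1210 × 16 × 30 = 580800.

580800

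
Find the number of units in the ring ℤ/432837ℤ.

253440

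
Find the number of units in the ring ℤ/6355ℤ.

4800

First factor: 6355 = 5 · 31 · 41.
φ(6355) = 6355 · (1 − 1/5) · (1 − 1/31) · (1 − 1/41)
       = 6355 · 4800/6355 = 4800.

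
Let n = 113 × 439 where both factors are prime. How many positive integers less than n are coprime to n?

49056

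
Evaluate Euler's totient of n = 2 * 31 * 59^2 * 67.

φ(14460074) = 14460074 · (1 − 1/2) · (1 − 1/31) · (1 − 1/59) · (1 − 1/67)
       = 14460074 · 114840/245086 = 6775560.

6775560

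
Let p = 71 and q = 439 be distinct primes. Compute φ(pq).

30660

φ(n) = (p − 1)(q − 1) = (71−1)(439−1) = 70·438 = 30660.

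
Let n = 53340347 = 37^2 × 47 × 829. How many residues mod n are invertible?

50733216

φ(37^2) = 37^1·(37−1) = 37·36 = 1332.
φ(47) = 47 − 1 = 46.
φ(829) = 829 − 1 = 828.
Multiply: 1332 · 46 · 828 = 50733216.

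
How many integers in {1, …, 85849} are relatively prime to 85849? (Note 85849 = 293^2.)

85556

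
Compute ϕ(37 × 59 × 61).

125280

φ(37) = 37 − 1 = 36.
φ(59) = 59 − 1 = 58.
φ(61) = 61 − 1 = 60.
Multiply: 36 · 58 · 60 = 125280.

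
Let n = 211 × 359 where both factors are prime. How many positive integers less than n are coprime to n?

φ(75749) = 75749 · (1 − 1/211) · (1 − 1/359)
       = 75749 · 75180/75749 = 75180.

75180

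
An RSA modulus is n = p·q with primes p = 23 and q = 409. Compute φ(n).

8976

φ(23) = 23 − 1 = 22.
φ(409) = 409 − 1 = 408.
Multiply: 22 · 408 = 8976.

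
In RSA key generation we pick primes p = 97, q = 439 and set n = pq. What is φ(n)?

φ(pq) = (p−1)(q−1) = 96 · 438 = 42048.

42048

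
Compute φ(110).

Factor 110: 110 = 2 · 5 · 11.
φ(2) = 2 − 1 = 1.
φ(5) = 5 − 1 = 4.
φ(11) = 11 − 1 = 10.
Since φ is multiplicative, φ(110) = 1 · 4 · 10 = 40.

40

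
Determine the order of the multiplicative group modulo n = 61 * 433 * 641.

16588800

φ(16930733) = 16930733 · (1 − 1/61) · (1 − 1/433) · (1 − 1/641)
       = 16930733 · 16588800/16930733 = 16588800.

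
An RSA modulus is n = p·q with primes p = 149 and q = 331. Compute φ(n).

φ(149) = 149 − 1 = 148.
φ(331) = 331 − 1 = 330.
φ(49319) = 148 × 330 = 48840.

48840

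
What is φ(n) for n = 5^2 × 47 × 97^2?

8567040

φ(11055575) = 11055575 · (1 − 1/5) · (1 − 1/47) · (1 − 1/97)
       = 11055575 · 17664/22795 = 8567040.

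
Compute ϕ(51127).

Prime factorization: 51127 = 29 × 41 × 43.
φ(29) = 29 − 1 = 28.
φ(41) = 41 − 1 = 40.
φ(43) = 43 − 1 = 42.
Since φ is multiplicative, φ(51127) = 28 · 40 · 42 = 47040.

47040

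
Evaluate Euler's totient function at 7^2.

φ(7^2) = 7^2 − 7^1 = 49 − 7 = 42.

42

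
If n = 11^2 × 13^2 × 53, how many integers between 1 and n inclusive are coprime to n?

892320

φ(1083797) = 1083797 · (1 − 1/11) · (1 − 1/13) · (1 − 1/53)
       = 1083797 · 6240/7579 = 892320.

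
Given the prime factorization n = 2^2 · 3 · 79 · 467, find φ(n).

145392

φ(2^2) = 2^1·(2−1) = 2·1 = 2.
φ(3) = 3 − 1 = 2.
φ(79) = 79 − 1 = 78.
φ(467) = 467 − 1 = 466.
Multiply: 2 · 2 · 78 · 466 = 145392.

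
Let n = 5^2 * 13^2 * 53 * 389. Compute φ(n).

φ(87106825) = 87106825 · (1 − 1/5) · (1 − 1/13) · (1 − 1/53) · (1 − 1/389)
       = 87106825 · 968448/1340105 = 62949120.

62949120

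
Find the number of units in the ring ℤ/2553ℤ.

1584

First factor: 2553 = 3 * 23 * 37.
φ(3) = 3 − 1 = 2.
φ(23) = 23 − 1 = 22.
φ(37) = 37 − 1 = 36.
Multiply: 2 · 22 · 36 = 1584.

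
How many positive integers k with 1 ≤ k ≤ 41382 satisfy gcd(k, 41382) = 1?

11880

Prime factorization: 41382 = 2 × 3^2 × 11^2 × 19.
φ(2) = 2 − 1 = 1.
φ(3^2) = 3^2 − 3^1 = 9 − 3 = 6.
φ(11^2) = 11^2 − 11^1 = 121 − 11 = 110.
φ(19) = 19 − 1 = 18.
Multiply: 1 · 6 · 110 · 18 = 11880.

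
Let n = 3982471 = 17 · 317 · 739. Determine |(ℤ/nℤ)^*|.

3731328

φ(17) = 17 − 1 = 16.
φ(317) = 317 − 1 = 316.
φ(739) = 739 − 1 = 738.
φ(3982471) = 16 × 316 × 738 = 3731328.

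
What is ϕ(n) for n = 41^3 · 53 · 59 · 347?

70167360640

φ(41^3) = 41^2·(41−1) = 1681·40 = 67240.
φ(53) = 53 − 1 = 52.
φ(59) = 59 − 1 = 58.
φ(347) = 347 − 1 = 346.
Multiply: 67240 · 52 · 58 · 346 = 70167360640.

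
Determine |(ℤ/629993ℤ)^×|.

629993 = 7^2 × 13 × 23 × 43.
φ(7^2) = 7^1·(7−1) = 7·6 = 42.
φ(13) = 13 − 1 = 12.
φ(23) = 23 − 1 = 22.
φ(43) = 43 − 1 = 42.
φ(629993) = 42 × 12 × 22 × 42 = 465696.

465696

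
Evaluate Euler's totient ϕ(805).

528

First factor: 805 = 5 · 7 · 23.
φ(5) = 5 − 1 = 4.
φ(7) = 7 − 1 = 6.
φ(23) = 23 − 1 = 22.
Multiply: 4 · 6 · 22 = 528.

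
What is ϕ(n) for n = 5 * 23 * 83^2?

φ(792235) = 792235 · (1 − 1/5) · (1 − 1/23) · (1 − 1/83)
       = 792235 · 7216/9545 = 598928.

598928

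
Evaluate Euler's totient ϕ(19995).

Prime factorization: 19995 = 3 · 5 · 31 · 43.
φ(19995) = 19995 · (1 − 1/3) · (1 − 1/5) · (1 − 1/31) · (1 − 1/43)
       = 19995 · 10080/19995 = 10080.

10080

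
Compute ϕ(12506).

5616

First factor: 12506 = 2 · 13**2 · 37.
φ(2) = 2 − 1 = 1.
φ(13^2) = 13^1·(13−1) = 13·12 = 156.
φ(37) = 37 − 1 = 36.
φ(12506) = 1 × 156 × 36 = 5616.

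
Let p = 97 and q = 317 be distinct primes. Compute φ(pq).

φ(30749) = 30749 · (1 − 1/97) · (1 − 1/317)
       = 30749 · 30336/30749 = 30336.

30336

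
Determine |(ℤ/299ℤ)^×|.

264

299 = 13 × 23.
φ(299) = 299 · (1 − 1/13) · (1 − 1/23)
       = 299 · 264/299 = 264.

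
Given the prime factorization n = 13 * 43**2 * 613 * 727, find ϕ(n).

9629129664

φ(10712113087) = 10712113087 · (1 − 1/13) · (1 − 1/43) · (1 − 1/613) · (1 − 1/727)
       = 10712113087 · 223933248/249118909 = 9629129664.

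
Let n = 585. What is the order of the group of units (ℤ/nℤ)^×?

Factor 585: 585 = 3^2 · 5 · 13.
φ(3^2) = 3^1·(3−1) = 3·2 = 6.
φ(5) = 5 − 1 = 4.
φ(13) = 13 − 1 = 12.
Multiply: 6 · 4 · 12 = 288.

288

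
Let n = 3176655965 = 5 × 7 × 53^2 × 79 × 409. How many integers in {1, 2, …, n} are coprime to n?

φ(5) = 5 − 1 = 4.
φ(7) = 7 − 1 = 6.
φ(53^2) = 53^1·(53−1) = 53·52 = 2756.
φ(79) = 79 − 1 = 78.
φ(409) = 409 − 1 = 408.
Multiply: 4 · 6 · 2756 · 78 · 408 = 2104966656.

2104966656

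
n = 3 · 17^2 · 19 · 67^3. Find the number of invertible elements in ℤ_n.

2901115008

φ(4954468899) = 4954468899 · (1 − 1/3) · (1 − 1/17) · (1 − 1/19) · (1 − 1/67)
       = 4954468899 · 38016/64923 = 2901115008.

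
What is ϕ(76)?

Prime factorization: 76 = 2**2 * 19.
φ(2^2) = 2^2 − 2^1 = 4 − 2 = 2.
φ(19) = 19 − 1 = 18.
Multiply: 2 · 18 = 36.

36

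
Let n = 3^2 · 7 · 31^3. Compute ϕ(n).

1037880

φ(1876833) = 1876833 · (1 − 1/3) · (1 − 1/7) · (1 − 1/31)
       = 1876833 · 360/651 = 1037880.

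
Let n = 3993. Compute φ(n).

2420

3993 = 3 * 11^3.
φ(3) = 3 − 1 = 2.
φ(11^3) = 11^3 − 11^2 = 1331 − 121 = 1210.
Multiply: 2 · 1210 = 2420.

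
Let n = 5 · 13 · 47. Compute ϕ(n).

φ(5) = 5 − 1 = 4.
φ(13) = 13 − 1 = 12.
φ(47) = 47 − 1 = 46.
Since φ is multiplicative, φ(3055) = 4 · 12 · 46 = 2208.

2208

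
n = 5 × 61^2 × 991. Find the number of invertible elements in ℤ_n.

14493600

φ(5) = 5 − 1 = 4.
φ(61^2) = 61^2 − 61^1 = 3721 − 61 = 3660.
φ(991) = 991 − 1 = 990.
Multiply: 4 · 3660 · 990 = 14493600.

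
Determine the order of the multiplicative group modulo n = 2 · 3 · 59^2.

6844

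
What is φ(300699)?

Factor 300699: 300699 = 3**3 · 7 · 37 · 43.
φ(3^3) = 3^3 − 3^2 = 27 − 9 = 18.
φ(7) = 7 − 1 = 6.
φ(37) = 37 − 1 = 36.
φ(43) = 43 − 1 = 42.
Multiply: 18 · 6 · 36 · 42 = 163296.

163296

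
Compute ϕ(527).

527 = 17 × 31.
φ(17) = 17 − 1 = 16.
φ(31) = 31 − 1 = 30.
Since φ is multiplicative, φ(527) = 16 · 30 = 480.

480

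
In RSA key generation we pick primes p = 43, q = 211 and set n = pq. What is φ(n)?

For distinct primes, φ(pq) = (p−1)(q−1) = 42 × 210 = 8820.

8820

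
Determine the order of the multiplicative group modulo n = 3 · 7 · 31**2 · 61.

φ(1231041) = 1231041 · (1 − 1/3) · (1 − 1/7) · (1 − 1/31) · (1 − 1/61)
       = 1231041 · 21600/39711 = 669600.

669600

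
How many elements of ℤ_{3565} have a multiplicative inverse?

Prime factorization: 3565 = 5 · 23 · 31.
φ(3565) = 3565 · (1 − 1/5) · (1 − 1/23) · (1 − 1/31)
       = 3565 · 2640/3565 = 2640.

2640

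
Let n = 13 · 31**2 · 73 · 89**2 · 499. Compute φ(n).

φ(3604708569631) = 3604708569631 · (1 − 1/13) · (1 − 1/31) · (1 − 1/73) · (1 − 1/89) · (1 − 1/499)
       = 3604708569631 · 1135918080/1306527209 = 3133997982720.

3133997982720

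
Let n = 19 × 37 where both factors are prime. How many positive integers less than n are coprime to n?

φ(pq) = (p−1)(q−1) = 18 · 36 = 648.

648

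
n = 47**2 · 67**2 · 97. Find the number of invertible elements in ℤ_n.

917794944

φ(47^2) = 47^1·(47−1) = 47·46 = 2162.
φ(67^2) = 67^2 − 67^1 = 4489 − 67 = 4422.
φ(97) = 97 − 1 = 96.
φ(961871497) = 2162 × 4422 × 96 = 917794944.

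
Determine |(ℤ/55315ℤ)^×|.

38016

First factor: 55315 = 5 · 13 · 23 · 37.
φ(5) = 5 − 1 = 4.
φ(13) = 13 − 1 = 12.
φ(23) = 23 − 1 = 22.
φ(37) = 37 − 1 = 36.
φ(55315) = 4 × 12 × 22 × 36 = 38016.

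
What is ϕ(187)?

160

Factor 187: 187 = 11 × 17.
φ(11) = 11 − 1 = 10.
φ(17) = 17 − 1 = 16.
φ(187) = 10 × 16 = 160.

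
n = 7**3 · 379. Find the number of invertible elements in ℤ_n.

111132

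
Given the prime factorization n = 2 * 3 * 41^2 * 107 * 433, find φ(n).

150197760

φ(467294466) = 467294466 · (1 − 1/2) · (1 − 1/3) · (1 − 1/41) · (1 − 1/107) · (1 − 1/433)
       = 467294466 · 3663360/11397426 = 150197760.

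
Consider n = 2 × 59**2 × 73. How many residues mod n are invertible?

246384

φ(508226) = 508226 · (1 − 1/2) · (1 − 1/59) · (1 − 1/73)
       = 508226 · 4176/8614 = 246384.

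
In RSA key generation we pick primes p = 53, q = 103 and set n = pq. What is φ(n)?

φ(53) = 53 − 1 = 52.
φ(103) = 103 − 1 = 102.
Since φ is multiplicative, φ(5459) = 52 · 102 = 5304.

5304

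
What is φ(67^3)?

φ(300763) = 300763 · (1 − 1/67)
       = 300763 · 66/67 = 296274.

296274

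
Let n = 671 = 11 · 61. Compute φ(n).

600

φ(11) = 11 − 1 = 10.
φ(61) = 61 − 1 = 60.
φ(671) = 10 × 60 = 600.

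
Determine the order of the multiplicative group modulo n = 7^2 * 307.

φ(15043) = 15043 · (1 − 1/7) · (1 − 1/307)
       = 15043 · 1836/2149 = 12852.

12852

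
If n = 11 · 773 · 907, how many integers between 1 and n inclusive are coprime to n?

φ(7712221) = 7712221 · (1 − 1/11) · (1 − 1/773) · (1 − 1/907)
       = 7712221 · 6994320/7712221 = 6994320.

6994320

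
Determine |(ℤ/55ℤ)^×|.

40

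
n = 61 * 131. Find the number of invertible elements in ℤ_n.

φ(7991) = 7991 · (1 − 1/61) · (1 − 1/131)
       = 7991 · 7800/7991 = 7800.

7800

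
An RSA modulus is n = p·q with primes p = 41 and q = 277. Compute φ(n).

11040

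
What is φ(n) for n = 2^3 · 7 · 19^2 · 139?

1132704

φ(2810024) = 2810024 · (1 − 1/2) · (1 − 1/7) · (1 − 1/19) · (1 − 1/139)
       = 2810024 · 14904/36974 = 1132704.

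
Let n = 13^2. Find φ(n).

156

φ(13^2) = 13^2 − 13^1 = 169 − 13 = 156.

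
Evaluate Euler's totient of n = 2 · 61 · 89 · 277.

φ(3007666) = 3007666 · (1 − 1/2) · (1 − 1/61) · (1 − 1/89) · (1 − 1/277)
       = 3007666 · 1457280/3007666 = 1457280.

1457280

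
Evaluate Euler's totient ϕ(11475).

5760

First factor: 11475 = 3**3 × 5**2 × 17.
φ(11475) = 11475 · (1 − 1/3) · (1 − 1/5) · (1 − 1/17)
       = 11475 · 128/255 = 5760.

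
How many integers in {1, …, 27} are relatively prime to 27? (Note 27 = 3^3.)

18

φ(3^3) = 3^3 − 3^2 = 27 − 9 = 18.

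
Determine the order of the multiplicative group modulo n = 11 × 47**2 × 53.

φ(11) = 11 − 1 = 10.
φ(47^2) = 47^1·(47−1) = 47·46 = 2162.
φ(53) = 53 − 1 = 52.
Since φ is multiplicative, φ(1287847) = 10 · 2162 · 52 = 1124240.

1124240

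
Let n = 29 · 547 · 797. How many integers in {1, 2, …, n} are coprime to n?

φ(12642811) = 12642811 · (1 − 1/29) · (1 − 1/547) · (1 − 1/797)
       = 12642811 · 12169248/12642811 = 12169248.

12169248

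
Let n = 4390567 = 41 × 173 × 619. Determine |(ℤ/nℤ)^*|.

4251840

φ(41) = 41 − 1 = 40.
φ(173) = 173 − 1 = 172.
φ(619) = 619 − 1 = 618.
Since φ is multiplicative, φ(4390567) = 40 · 172 · 618 = 4251840.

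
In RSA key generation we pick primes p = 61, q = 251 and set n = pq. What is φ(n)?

φ(n) = (p − 1)(q − 1) = (61−1)(251−1) = 60·250 = 15000.

15000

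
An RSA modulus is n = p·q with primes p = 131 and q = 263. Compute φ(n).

φ(pq) = (p−1)(q−1) = 130 · 262 = 34060.

34060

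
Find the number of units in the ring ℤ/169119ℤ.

First factor: 169119 = 3^2 · 19 · 23 · 43.
φ(169119) = 169119 · (1 − 1/3) · (1 − 1/19) · (1 − 1/23) · (1 − 1/43)
       = 169119 · 33264/56373 = 99792.

99792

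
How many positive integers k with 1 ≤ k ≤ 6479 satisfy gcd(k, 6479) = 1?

Prime factorization: 6479 = 11 * 19 * 31.
φ(11) = 11 − 1 = 10.
φ(19) = 19 − 1 = 18.
φ(31) = 31 − 1 = 30.
φ(6479) = 10 × 18 × 30 = 5400.

5400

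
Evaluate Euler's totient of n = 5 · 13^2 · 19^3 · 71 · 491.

139077993600

φ(202049301155) = 202049301155 · (1 − 1/5) · (1 − 1/13) · (1 − 1/19) · (1 − 1/71) · (1 − 1/491)
       = 202049301155 · 29635200/43053335 = 139077993600.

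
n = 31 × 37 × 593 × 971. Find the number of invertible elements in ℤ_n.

620179200

φ(660446041) = 660446041 · (1 − 1/31) · (1 − 1/37) · (1 − 1/593) · (1 − 1/971)
       = 660446041 · 620179200/660446041 = 620179200.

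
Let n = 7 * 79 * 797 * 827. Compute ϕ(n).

307708128

φ(364492807) = 364492807 · (1 − 1/7) · (1 − 1/79) · (1 − 1/797) · (1 − 1/827)
       = 364492807 · 307708128/364492807 = 307708128.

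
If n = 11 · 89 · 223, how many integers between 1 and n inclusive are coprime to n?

195360

φ(218317) = 218317 · (1 − 1/11) · (1 − 1/89) · (1 − 1/223)
       = 218317 · 195360/218317 = 195360.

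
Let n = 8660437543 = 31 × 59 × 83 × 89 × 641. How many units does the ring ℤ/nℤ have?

8035737600

φ(31) = 31 − 1 = 30.
φ(59) = 59 − 1 = 58.
φ(83) = 83 − 1 = 82.
φ(89) = 89 − 1 = 88.
φ(641) = 641 − 1 = 640.
Since φ is multiplicative, φ(8660437543) = 30 · 58 · 82 · 88 · 640 = 8035737600.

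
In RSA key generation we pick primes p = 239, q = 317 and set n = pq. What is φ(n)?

75208

φ(75763) = 75763 · (1 − 1/239) · (1 − 1/317)
       = 75763 · 75208/75763 = 75208.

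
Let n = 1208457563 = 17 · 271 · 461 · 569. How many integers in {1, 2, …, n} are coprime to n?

1128729600

φ(17) = 17 − 1 = 16.
φ(271) = 271 − 1 = 270.
φ(461) = 461 − 1 = 460.
φ(569) = 569 − 1 = 568.
φ(1208457563) = 16 × 270 × 460 × 568 = 1128729600.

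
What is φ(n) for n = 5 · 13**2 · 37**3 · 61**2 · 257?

28814533263360

φ(40931218590145) = 40931218590145 · (1 − 1/5) · (1 − 1/13) · (1 − 1/37) · (1 − 1/61) · (1 − 1/257)
       = 40931218590145 · 26542080/37703185 = 28814533263360.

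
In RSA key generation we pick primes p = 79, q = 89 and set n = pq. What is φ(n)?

6864

φ(pq) = (p−1)(q−1) = 78 · 88 = 6864.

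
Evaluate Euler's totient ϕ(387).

387 = 3**2 × 43.
φ(387) = 387 · (1 − 1/3) · (1 − 1/43)
       = 387 · 84/129 = 252.

252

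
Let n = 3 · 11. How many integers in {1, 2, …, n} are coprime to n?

φ(3) = 3 − 1 = 2.
φ(11) = 11 − 1 = 10.
Multiply: 2 · 10 = 20.

20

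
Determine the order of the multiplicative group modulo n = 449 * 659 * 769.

226394112

φ(449) = 449 − 1 = 448.
φ(659) = 659 − 1 = 658.
φ(769) = 769 − 1 = 768.
Multiply: 448 · 658 · 768 = 226394112.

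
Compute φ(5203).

First factor: 5203 = 11^2 * 43.
φ(11^2) = 11^1·(11−1) = 11·10 = 110.
φ(43) = 43 − 1 = 42.
Since φ is multiplicative, φ(5203) = 110 · 42 = 4620.

4620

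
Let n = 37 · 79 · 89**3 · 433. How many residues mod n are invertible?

845558258688

φ(37) = 37 − 1 = 36.
φ(79) = 79 − 1 = 78.
φ(89^3) = 89^2·(89−1) = 7921·88 = 697048.
φ(433) = 433 − 1 = 432.
φ(892250359571) = 36 × 78 × 697048 × 432 = 845558258688.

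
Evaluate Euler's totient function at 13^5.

φ(13^5) = 13^4·(13−1) = 28561·12 = 342732.

342732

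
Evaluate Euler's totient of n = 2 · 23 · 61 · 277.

364320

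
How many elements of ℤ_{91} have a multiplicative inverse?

72

91 = 7 · 13.
φ(7) = 7 − 1 = 6.
φ(13) = 13 − 1 = 12.
φ(91) = 6 × 12 = 72.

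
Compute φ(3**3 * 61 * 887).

φ(3^3) = 3^2·(3−1) = 9·2 = 18.
φ(61) = 61 − 1 = 60.
φ(887) = 887 − 1 = 886.
φ(1460889) = 18 × 60 × 886 = 956880.

956880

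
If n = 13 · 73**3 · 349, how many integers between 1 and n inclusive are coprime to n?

1602281088

φ(13) = 13 − 1 = 12.
φ(73^3) = 73^2·(73−1) = 5329·72 = 383688.
φ(349) = 349 − 1 = 348.
Since φ is multiplicative, φ(1764970129) = 12 · 383688 · 348 = 1602281088.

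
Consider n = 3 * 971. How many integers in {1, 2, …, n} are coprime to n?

1940

φ(2913) = 2913 · (1 − 1/3) · (1 − 1/971)
       = 2913 · 1940/2913 = 1940.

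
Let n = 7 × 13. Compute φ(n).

φ(7) = 7 − 1 = 6.
φ(13) = 13 − 1 = 12.
Multiply: 6 · 12 = 72.

72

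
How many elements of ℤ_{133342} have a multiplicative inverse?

Factor 133342: 133342 = 2 · 11**2 · 19 · 29.
φ(2) = 2 − 1 = 1.
φ(11^2) = 11^2 − 11^1 = 121 − 11 = 110.
φ(19) = 19 − 1 = 18.
φ(29) = 29 − 1 = 28.
Since φ is multiplicative, φ(133342) = 1 · 110 · 18 · 28 = 55440.

55440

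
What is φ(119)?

Prime factorization: 119 = 7 × 17.
φ(119) = 119 · (1 − 1/7) · (1 − 1/17)
       = 119 · 96/119 = 96.

96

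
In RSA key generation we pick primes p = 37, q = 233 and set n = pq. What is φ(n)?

8352

φ(n) = (p − 1)(q − 1) = (37−1)(233−1) = 36·232 = 8352.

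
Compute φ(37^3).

49284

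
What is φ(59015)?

40320

Factor 59015: 59015 = 5 · 11 · 29 · 37.
φ(5) = 5 − 1 = 4.
φ(11) = 11 − 1 = 10.
φ(29) = 29 − 1 = 28.
φ(37) = 37 − 1 = 36.
Multiply: 4 · 10 · 28 · 36 = 40320.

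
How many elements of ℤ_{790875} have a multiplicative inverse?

388800

First factor: 790875 = 3^2 · 5^3 · 19 · 37.
φ(790875) = 790875 · (1 − 1/3) · (1 − 1/5) · (1 − 1/19) · (1 − 1/37)
       = 790875 · 5184/10545 = 388800.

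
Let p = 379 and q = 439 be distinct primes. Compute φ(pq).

165564

For distinct primes, φ(pq) = (p−1)(q−1) = 378 × 438 = 165564.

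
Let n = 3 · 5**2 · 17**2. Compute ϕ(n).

10880

φ(3) = 3 − 1 = 2.
φ(5^2) = 5^1·(5−1) = 5·4 = 20.
φ(17^2) = 17^2 − 17^1 = 289 − 17 = 272.
Multiply: 2 · 20 · 272 = 10880.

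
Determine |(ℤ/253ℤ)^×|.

253 = 11 × 23.
φ(11) = 11 − 1 = 10.
φ(23) = 23 − 1 = 22.
Multiply: 10 · 22 = 220.

220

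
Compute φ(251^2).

62750

φ(63001) = 63001 · (1 − 1/251)
       = 63001 · 250/251 = 62750.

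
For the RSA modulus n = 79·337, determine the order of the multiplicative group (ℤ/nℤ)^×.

φ(n) = (p − 1)(q − 1) = (79−1)(337−1) = 78·336 = 26208.

26208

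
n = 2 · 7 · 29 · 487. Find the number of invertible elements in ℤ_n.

81648

φ(197722) = 197722 · (1 − 1/2) · (1 − 1/7) · (1 − 1/29) · (1 − 1/487)
       = 197722 · 81648/197722 = 81648.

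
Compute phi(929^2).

φ(929^2) = 929^1·(929−1) = 929·928 = 862112.

862112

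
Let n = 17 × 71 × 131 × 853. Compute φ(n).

φ(134873801) = 134873801 · (1 − 1/17) · (1 − 1/71) · (1 − 1/131) · (1 − 1/853)
       = 134873801 · 124051200/134873801 = 124051200.

124051200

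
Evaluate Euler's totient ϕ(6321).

3528

Prime factorization: 6321 = 3 × 7^2 × 43.
φ(6321) = 6321 · (1 − 1/3) · (1 − 1/7) · (1 − 1/43)
       = 6321 · 504/903 = 3528.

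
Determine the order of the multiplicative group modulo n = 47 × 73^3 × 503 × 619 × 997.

5453653972140288

φ(47) = 47 − 1 = 46.
φ(73^3) = 73^3 − 73^2 = 389017 − 5329 = 383688.
φ(503) = 503 − 1 = 502.
φ(619) = 619 − 1 = 618.
φ(997) = 997 − 1 = 996.
Since φ is multiplicative, φ(5675710438827271) = 46 · 383688 · 502 · 618 · 996 = 5453653972140288.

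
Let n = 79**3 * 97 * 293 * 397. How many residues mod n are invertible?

5403784928256

φ(5563026583343) = 5563026583343 · (1 − 1/79) · (1 − 1/97) · (1 − 1/293) · (1 − 1/397)
       = 5563026583343 · 865852416/891367823 = 5403784928256.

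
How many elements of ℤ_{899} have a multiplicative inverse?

840

First factor: 899 = 29 × 31.
φ(29) = 29 − 1 = 28.
φ(31) = 31 − 1 = 30.
φ(899) = 28 × 30 = 840.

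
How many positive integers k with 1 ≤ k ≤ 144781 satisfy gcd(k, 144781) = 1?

108864

First factor: 144781 = 7 · 13 · 37 · 43.
φ(144781) = 144781 · (1 − 1/7) · (1 − 1/13) · (1 − 1/37) · (1 − 1/43)
       = 144781 · 108864/144781 = 108864.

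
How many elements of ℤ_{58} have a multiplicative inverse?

28

58 = 2 * 29.
φ(2) = 2 − 1 = 1.
φ(29) = 29 − 1 = 28.
Multiply: 1 · 28 = 28.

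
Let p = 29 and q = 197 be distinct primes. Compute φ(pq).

5488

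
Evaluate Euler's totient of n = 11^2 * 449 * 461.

22668800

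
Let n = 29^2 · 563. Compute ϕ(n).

456344

φ(29^2) = 29^1·(29−1) = 29·28 = 812.
φ(563) = 563 − 1 = 562.
Since φ is multiplicative, φ(473483) = 812 · 562 = 456344.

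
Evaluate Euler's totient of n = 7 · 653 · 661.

φ(3021431) = 3021431 · (1 − 1/7) · (1 − 1/653) · (1 − 1/661)
       = 3021431 · 2581920/3021431 = 2581920.

2581920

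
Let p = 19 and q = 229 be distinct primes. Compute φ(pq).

4104

φ(pq) = (p−1)(q−1) = 18 · 228 = 4104.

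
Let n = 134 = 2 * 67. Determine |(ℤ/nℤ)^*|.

φ(2) = 2 − 1 = 1.
φ(67) = 67 − 1 = 66.
Since φ is multiplicative, φ(134) = 1 · 66 = 66.

66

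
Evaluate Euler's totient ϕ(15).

Prime factorization: 15 = 3 * 5.
φ(3) = 3 − 1 = 2.
φ(5) = 5 − 1 = 4.
Multiply: 2 · 4 = 8.

8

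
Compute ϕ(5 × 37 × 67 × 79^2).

φ(77357195) = 77357195 · (1 − 1/5) · (1 − 1/37) · (1 − 1/67) · (1 − 1/79)
       = 77357195 · 741312/979205 = 58563648.

58563648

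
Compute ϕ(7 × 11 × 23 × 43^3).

102508560

φ(7) = 7 − 1 = 6.
φ(11) = 11 − 1 = 10.
φ(23) = 23 − 1 = 22.
φ(43^3) = 43^3 − 43^2 = 79507 − 1849 = 77658.
Since φ is multiplicative, φ(140806897) = 6 · 10 · 22 · 77658 = 102508560.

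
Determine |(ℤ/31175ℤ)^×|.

Factor 31175: 31175 = 5^2 · 29 · 43.
φ(5^2) = 5^2 − 5^1 = 25 − 5 = 20.
φ(29) = 29 − 1 = 28.
φ(43) = 43 − 1 = 42.
Multiply: 20 · 28 · 42 = 23520.

23520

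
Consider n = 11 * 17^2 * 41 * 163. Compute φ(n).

φ(21245257) = 21245257 · (1 − 1/11) · (1 − 1/17) · (1 − 1/41) · (1 − 1/163)
       = 21245257 · 1036800/1249721 = 17625600.

17625600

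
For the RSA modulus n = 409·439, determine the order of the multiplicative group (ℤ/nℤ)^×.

178704

For distinct primes, φ(pq) = (p−1)(q−1) = 408 × 438 = 178704.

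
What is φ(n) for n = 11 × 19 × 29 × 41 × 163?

φ(40505663) = 40505663 · (1 − 1/11) · (1 − 1/19) · (1 − 1/29) · (1 − 1/41) · (1 − 1/163)
       = 40505663 · 32659200/40505663 = 32659200.

32659200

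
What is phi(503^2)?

252506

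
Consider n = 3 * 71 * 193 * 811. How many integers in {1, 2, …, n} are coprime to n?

φ(33339399) = 33339399 · (1 − 1/3) · (1 − 1/71) · (1 − 1/193) · (1 − 1/811)
       = 33339399 · 21772800/33339399 = 21772800.

21772800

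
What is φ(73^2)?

5256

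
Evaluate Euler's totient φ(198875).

Prime factorization: 198875 = 5^3 · 37 · 43.
φ(5^3) = 5^2·(5−1) = 25·4 = 100.
φ(37) = 37 − 1 = 36.
φ(43) = 43 − 1 = 42.
φ(198875) = 100 × 36 × 42 = 151200.

151200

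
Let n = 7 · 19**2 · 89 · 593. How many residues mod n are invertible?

φ(133367479) = 133367479 · (1 − 1/7) · (1 − 1/19) · (1 − 1/89) · (1 − 1/593)
       = 133367479 · 5626368/7019341 = 106900992.

106900992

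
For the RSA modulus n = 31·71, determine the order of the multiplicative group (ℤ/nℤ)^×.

2100

φ(pq) = (p−1)(q−1) = 30 · 70 = 2100.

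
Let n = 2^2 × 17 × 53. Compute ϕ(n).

1664

φ(2^2) = 2^1·(2−1) = 2·1 = 2.
φ(17) = 17 − 1 = 16.
φ(53) = 53 − 1 = 52.
Since φ is multiplicative, φ(3604) = 2 · 16 · 52 = 1664.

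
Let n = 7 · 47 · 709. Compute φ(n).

φ(233261) = 233261 · (1 − 1/7) · (1 − 1/47) · (1 − 1/709)
       = 233261 · 195408/233261 = 195408.

195408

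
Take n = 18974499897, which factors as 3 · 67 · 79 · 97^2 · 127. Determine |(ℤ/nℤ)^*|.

12080420352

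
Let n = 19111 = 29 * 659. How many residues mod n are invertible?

18424

φ(19111) = 19111 · (1 − 1/29) · (1 − 1/659)
       = 19111 · 18424/19111 = 18424.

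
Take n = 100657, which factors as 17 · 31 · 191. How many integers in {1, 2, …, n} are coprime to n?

91200

φ(100657) = 100657 · (1 − 1/17) · (1 − 1/31) · (1 − 1/191)
       = 100657 · 91200/100657 = 91200.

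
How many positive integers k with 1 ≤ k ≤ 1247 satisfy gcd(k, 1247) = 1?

1176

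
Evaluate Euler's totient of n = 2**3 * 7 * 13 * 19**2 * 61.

φ(16031288) = 16031288 · (1 − 1/2) · (1 − 1/7) · (1 − 1/13) · (1 − 1/19) · (1 − 1/61)
       = 16031288 · 77760/210938 = 5909760.

5909760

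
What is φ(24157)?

First factor: 24157 = 7^2 · 17 · 29.
φ(24157) = 24157 · (1 − 1/7) · (1 − 1/17) · (1 − 1/29)
       = 24157 · 2688/3451 = 18816.

18816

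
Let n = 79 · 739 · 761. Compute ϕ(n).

43748640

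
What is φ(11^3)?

1210

φ(11^3) = 11^2·(11−1) = 121·10 = 1210.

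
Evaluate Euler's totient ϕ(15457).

Factor 15457: 15457 = 13 · 29 · 41.
φ(15457) = 15457 · (1 − 1/13) · (1 − 1/29) · (1 − 1/41)
       = 15457 · 13440/15457 = 13440.

13440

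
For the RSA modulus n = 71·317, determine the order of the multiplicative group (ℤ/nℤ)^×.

22120

φ(n) = (p − 1)(q − 1) = (71−1)(317−1) = 70·316 = 22120.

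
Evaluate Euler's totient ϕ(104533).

80640

104533 = 11 × 13 × 17 × 43.
φ(104533) = 104533 · (1 − 1/11) · (1 − 1/13) · (1 − 1/17) · (1 − 1/43)
       = 104533 · 80640/104533 = 80640.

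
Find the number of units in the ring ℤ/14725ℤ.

10800

Factor 14725: 14725 = 5^2 * 19 * 31.
φ(5^2) = 5^1·(5−1) = 5·4 = 20.
φ(19) = 19 − 1 = 18.
φ(31) = 31 − 1 = 30.
Multiply: 20 · 18 · 30 = 10800.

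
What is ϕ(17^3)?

4624

φ(17^3) = 17^2·(17−1) = 289·16 = 4624.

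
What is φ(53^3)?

146068

φ(148877) = 148877 · (1 − 1/53)
       = 148877 · 52/53 = 146068.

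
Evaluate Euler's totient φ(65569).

48384

First factor: 65569 = 7 · 17 · 19 · 29.
φ(65569) = 65569 · (1 − 1/7) · (1 − 1/17) · (1 − 1/19) · (1 − 1/29)
       = 65569 · 48384/65569 = 48384.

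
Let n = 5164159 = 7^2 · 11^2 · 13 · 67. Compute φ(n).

3659040

φ(7^2) = 7^1·(7−1) = 7·6 = 42.
φ(11^2) = 11^1·(11−1) = 11·10 = 110.
φ(13) = 13 − 1 = 12.
φ(67) = 67 − 1 = 66.
φ(5164159) = 42 × 110 × 12 × 66 = 3659040.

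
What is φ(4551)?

4551 = 3 × 37 × 41.
φ(4551) = 4551 · (1 − 1/3) · (1 − 1/37) · (1 − 1/41)
       = 4551 · 2880/4551 = 2880.

2880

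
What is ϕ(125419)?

95040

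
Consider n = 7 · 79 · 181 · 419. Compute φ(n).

35212320

φ(7) = 7 − 1 = 6.
φ(79) = 79 − 1 = 78.
φ(181) = 181 − 1 = 180.
φ(419) = 419 − 1 = 418.
Multiply: 6 · 78 · 180 · 418 = 35212320.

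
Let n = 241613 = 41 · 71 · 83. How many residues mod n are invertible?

229600

φ(41) = 41 − 1 = 40.
φ(71) = 71 − 1 = 70.
φ(83) = 83 − 1 = 82.
Multiply: 40 · 70 · 82 = 229600.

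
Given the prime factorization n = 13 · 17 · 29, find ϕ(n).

φ(13) = 13 − 1 = 12.
φ(17) = 17 − 1 = 16.
φ(29) = 29 − 1 = 28.
Since φ is multiplicative, φ(6409) = 12 · 16 · 28 = 5376.

5376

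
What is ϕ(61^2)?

3660

φ(3721) = 3721 · (1 − 1/61)
       = 3721 · 60/61 = 3660.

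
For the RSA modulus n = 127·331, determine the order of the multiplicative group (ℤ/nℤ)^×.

41580

φ(42037) = 42037 · (1 − 1/127) · (1 − 1/331)
       = 42037 · 41580/42037 = 41580.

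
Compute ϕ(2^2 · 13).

φ(52) = 52 · (1 − 1/2) · (1 − 1/13)
       = 52 · 12/26 = 24.

24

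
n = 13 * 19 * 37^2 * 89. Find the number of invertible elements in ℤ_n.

φ(13) = 13 − 1 = 12.
φ(19) = 19 − 1 = 18.
φ(37^2) = 37^2 − 37^1 = 1369 − 37 = 1332.
φ(89) = 89 − 1 = 88.
φ(30094727) = 12 × 18 × 1332 × 88 = 25318656.

25318656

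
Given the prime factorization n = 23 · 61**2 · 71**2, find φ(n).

φ(23) = 23 − 1 = 22.
φ(61^2) = 61^2 − 61^1 = 3721 − 61 = 3660.
φ(71^2) = 71^1·(71−1) = 71·70 = 4970.
Since φ is multiplicative, φ(431423903) = 22 · 3660 · 4970 = 400184400.

400184400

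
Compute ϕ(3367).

Prime factorization: 3367 = 7 * 13 * 37.
φ(7) = 7 − 1 = 6.
φ(13) = 13 − 1 = 12.
φ(37) = 37 − 1 = 36.
Multiply: 6 · 12 · 36 = 2592.

2592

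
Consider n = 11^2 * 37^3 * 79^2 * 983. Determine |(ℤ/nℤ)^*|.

32804378624160

φ(11^2) = 11^1·(11−1) = 11·10 = 110.
φ(37^3) = 37^2·(37−1) = 1369·36 = 49284.
φ(79^2) = 79^1·(79−1) = 79·78 = 6162.
φ(983) = 983 − 1 = 982.
φ(37600900240739) = 110 × 49284 × 6162 × 982 = 32804378624160.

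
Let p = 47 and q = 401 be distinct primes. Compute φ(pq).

18400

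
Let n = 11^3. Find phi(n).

1210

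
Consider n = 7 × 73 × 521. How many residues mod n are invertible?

224640

φ(7) = 7 − 1 = 6.
φ(73) = 73 − 1 = 72.
φ(521) = 521 − 1 = 520.
φ(266231) = 6 × 72 × 520 = 224640.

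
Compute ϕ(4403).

4403 = 7 × 17 × 37.
φ(7) = 7 − 1 = 6.
φ(17) = 17 − 1 = 16.
φ(37) = 37 − 1 = 36.
φ(4403) = 6 × 16 × 36 = 3456.

3456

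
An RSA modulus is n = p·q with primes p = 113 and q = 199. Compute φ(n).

22176

For distinct primes, φ(pq) = (p−1)(q−1) = 112 × 198 = 22176.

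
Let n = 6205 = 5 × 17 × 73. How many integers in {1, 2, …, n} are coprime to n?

φ(5) = 5 − 1 = 4.
φ(17) = 17 − 1 = 16.
φ(73) = 73 − 1 = 72.
Multiply: 4 · 16 · 72 = 4608.

4608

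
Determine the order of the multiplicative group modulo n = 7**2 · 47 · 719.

φ(7^2) = 7^1·(7−1) = 7·6 = 42.
φ(47) = 47 − 1 = 46.
φ(719) = 719 − 1 = 718.
Multiply: 42 · 46 · 718 = 1387176.

1387176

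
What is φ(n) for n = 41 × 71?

φ(2911) = 2911 · (1 − 1/41) · (1 − 1/71)
       = 2911 · 2800/2911 = 2800.

2800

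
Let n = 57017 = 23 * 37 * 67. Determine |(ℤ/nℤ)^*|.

52272

φ(57017) = 57017 · (1 − 1/23) · (1 − 1/37) · (1 − 1/67)
       = 57017 · 52272/57017 = 52272.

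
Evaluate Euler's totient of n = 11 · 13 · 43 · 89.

443520

φ(547261) = 547261 · (1 − 1/11) · (1 − 1/13) · (1 − 1/43) · (1 − 1/89)
       = 547261 · 443520/547261 = 443520.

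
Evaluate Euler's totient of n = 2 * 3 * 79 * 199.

30888

φ(94326) = 94326 · (1 − 1/2) · (1 − 1/3) · (1 − 1/79) · (1 − 1/199)
       = 94326 · 30888/94326 = 30888.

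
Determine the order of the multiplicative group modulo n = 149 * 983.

145336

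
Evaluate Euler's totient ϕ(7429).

6336

First factor: 7429 = 17 · 19 · 23.
φ(17) = 17 − 1 = 16.
φ(19) = 19 − 1 = 18.
φ(23) = 23 − 1 = 22.
φ(7429) = 16 × 18 × 22 = 6336.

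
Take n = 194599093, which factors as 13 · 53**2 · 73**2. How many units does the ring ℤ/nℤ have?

φ(13) = 13 − 1 = 12.
φ(53^2) = 53^2 − 53^1 = 2809 − 53 = 2756.
φ(73^2) = 73^2 − 73^1 = 5329 − 73 = 5256.
Multiply: 12 · 2756 · 5256 = 173826432.

173826432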